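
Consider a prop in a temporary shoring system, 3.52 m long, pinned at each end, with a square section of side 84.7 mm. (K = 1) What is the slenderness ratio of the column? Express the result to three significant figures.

λ ≈ 144

For a square r = a/√12 = 84.7/√12 = 24.45 mm
L_e = K·L = 1 × 3.52 m = 3.520 m = 3520.0 mm
λ = L_e / r_min = 3520.0 / 24.45 = 144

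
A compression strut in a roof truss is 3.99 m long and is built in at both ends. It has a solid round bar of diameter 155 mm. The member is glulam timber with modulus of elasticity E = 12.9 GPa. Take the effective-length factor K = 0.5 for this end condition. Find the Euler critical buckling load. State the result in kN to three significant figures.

P_cr ≈ 906 kN

I = πd⁴/64 = π×155⁴/64 = 2.833×10^7 mm⁴
I = 2.833×10^7 mm⁴ = 2.833×10^-5 m⁴
Effective length L_e = K·L = 0.5 × 3.99 = 1.995 m
P_cr = π²EI / L_e² = π² × 12.9×10⁹ × 2.833×10^-5 / 1.995² = 9.064×10^5 N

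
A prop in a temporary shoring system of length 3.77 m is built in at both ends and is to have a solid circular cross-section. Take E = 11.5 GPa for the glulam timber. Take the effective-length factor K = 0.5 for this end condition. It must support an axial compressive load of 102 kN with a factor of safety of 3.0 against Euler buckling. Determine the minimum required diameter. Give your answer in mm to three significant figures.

d ≈ 118 mm

Required P_cr = n·P = 3.0 × 102 = 306.0 kN
L_e = K·L = 0.5 × 3.77 = 1.885 m
Required I = P_cr·L_e²/(π²E) = 3.060×10^5 × 1.885² / (π² × 1.15×10^10) = 9.580×10^-6 m⁴
I_req = 9.580×10^6 mm⁴
Solid circle: I = πd⁴/64  ⇒  d = (64I/π)^(1/4) = (64×9.580×10^6/π)^(1/4) = 118 mm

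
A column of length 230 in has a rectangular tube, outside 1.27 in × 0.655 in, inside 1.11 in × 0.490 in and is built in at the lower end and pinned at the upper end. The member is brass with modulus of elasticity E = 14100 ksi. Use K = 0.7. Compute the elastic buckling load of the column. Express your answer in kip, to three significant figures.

P_cr ≈ 0.101 kip

Weak-axis I_min = (h_o·b_o³ − h_i·b_i³)/12 with b_o = 0.655, b_i = 0.4900 in (shorter outer/inner sides).
I_min = (1.27×0.655³ − 1.110×0.4900³)/12 = 1.886×10^-2 in⁴
Effective length L_e = K·L = 0.7 × 230 = 161.0 in
P_cr = π²EI / L_e² = π² × 14100×10³ × 1.886×10^-2 / 161.0² = 101.2 lb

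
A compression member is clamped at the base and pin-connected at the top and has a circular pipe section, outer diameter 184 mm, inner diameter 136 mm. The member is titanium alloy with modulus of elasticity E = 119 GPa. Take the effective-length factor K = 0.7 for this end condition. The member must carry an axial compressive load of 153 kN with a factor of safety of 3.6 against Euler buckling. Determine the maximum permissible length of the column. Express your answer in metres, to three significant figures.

L_max ≈ 13.1 m

d_o = 184 mm, d_i = 136 mm
I = π(d_o⁴ − d_i⁴)/64 = π(184⁴ − 136.0⁴)/64 = 3.947×10^7 mm⁴
I = 3.947×10^-5 m⁴
Required critical load P_cr = n·P = 3.6 × 153 = 550.8 kN = 5.508×10^5 N
From P_cr = π²EI/(K·L)²:  L = (1/K)·√(π²EI/P_cr) = (1/0.7)·√(π²×1.19×10^11×3.947×10^-5/5.508×10^5)
L = 13.1 m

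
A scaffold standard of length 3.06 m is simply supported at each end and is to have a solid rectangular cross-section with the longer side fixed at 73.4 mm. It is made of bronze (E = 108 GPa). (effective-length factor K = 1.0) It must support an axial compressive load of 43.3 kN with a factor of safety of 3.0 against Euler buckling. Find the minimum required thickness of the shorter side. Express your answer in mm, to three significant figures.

Required P_cr = n·P = 3.0 × 43.3 = 129.9 kN
L_e = K·L = 1 × 3.06 = 3.060 m
Required I = P_cr·L_e²/(π²E) = 1.299×10^5 × 3.060² / (π² × 1.08×10^11) = 1.141×10^-6 m⁴
I_req = 1.141×10^6 mm⁴
Rectangle, weak axis: I_min = h·b³/12 with h = 73.4 mm fixed  ⇒  b = (12I/h)^(1/3) = 57.1 mm

b ≈ 57.1 mm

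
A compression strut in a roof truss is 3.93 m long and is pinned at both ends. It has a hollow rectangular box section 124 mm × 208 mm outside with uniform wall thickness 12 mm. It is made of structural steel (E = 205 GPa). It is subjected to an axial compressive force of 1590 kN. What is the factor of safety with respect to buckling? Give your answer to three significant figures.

Inner dimensions: h_i = 208 − 2×12 = 184.0 mm, b_i = 124 − 2×12 = 100.0 mm
Weak-axis I_min = (h_o·b_o³ − h_i·b_i³)/12 with b_o = 124, b_i = 100.0 mm (shorter outer/inner sides).
I_min = (208×124³ − 184.0×100.0³)/12 = 1.771×10^7 mm⁴
I = 1.771×10^7 mm⁴ = 1.771×10^-5 m⁴
Effective length L_e = K·L = 1 × 3.93 = 3.930 m
P_cr = π²EI / L_e² = π² × 205×10⁹ × 1.771×10^-5 / 3.930² = 2.321×10^6 N
Factor of safety n = P_cr / P = 2320.6 / 1590 = 1.46

n ≈ 1.46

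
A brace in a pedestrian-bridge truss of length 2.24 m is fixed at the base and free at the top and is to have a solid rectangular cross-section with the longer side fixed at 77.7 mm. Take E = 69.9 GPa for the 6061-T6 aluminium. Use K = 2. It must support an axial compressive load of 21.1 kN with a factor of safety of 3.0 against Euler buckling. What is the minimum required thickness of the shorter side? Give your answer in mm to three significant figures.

Required P_cr = n·P = 3.0 × 21.1 = 63.30 kN
L_e = K·L = 2 × 2.24 = 4.480 m
Required I = P_cr·L_e²/(π²E) = 6.330×10^4 × 4.480² / (π² × 6.99×10^10) = 1.842×10^-6 m⁴
I_req = 1.842×10^6 mm⁴
Rectangle, weak axis: I_min = h·b³/12 with h = 77.7 mm fixed  ⇒  b = (12I/h)^(1/3) = 65.8 mm

b ≈ 65.8 mm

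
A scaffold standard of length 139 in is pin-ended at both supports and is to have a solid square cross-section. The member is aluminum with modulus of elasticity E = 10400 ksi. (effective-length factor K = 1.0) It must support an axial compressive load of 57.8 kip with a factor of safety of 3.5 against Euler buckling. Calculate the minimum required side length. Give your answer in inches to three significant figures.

Required P_cr = n·P = 3.5 × 57.8 = 202.3 kip
L_e = K·L = 1 × 139 = 139.0 in
Required I = P_cr·L_e²/(π²E) = 2.023×10^5 × 139.0² / (π² × 1.04×10^7) = 38.08 in⁴
Solid square: I = a⁴/12  ⇒  a = (12I)^(1/4) = (12×38.08)^(1/4) = 4.62 in

a ≈ 4.62 in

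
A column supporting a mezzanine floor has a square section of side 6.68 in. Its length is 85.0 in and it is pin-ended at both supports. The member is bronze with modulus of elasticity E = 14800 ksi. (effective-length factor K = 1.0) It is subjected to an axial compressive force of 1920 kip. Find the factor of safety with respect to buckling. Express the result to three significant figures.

I = a⁴/12 = 6.68⁴/12 = 165.9 in⁴
Effective length L_e = K·L = 1 × 85.0 = 85.00 in
P_cr = π²EI / L_e² = π² × 14800×10³ × 165.9 / 85.00² = 3.355×10^6 lb
Factor of safety n = P_cr / P = 3354.7 / 1920 = 1.75

n ≈ 1.75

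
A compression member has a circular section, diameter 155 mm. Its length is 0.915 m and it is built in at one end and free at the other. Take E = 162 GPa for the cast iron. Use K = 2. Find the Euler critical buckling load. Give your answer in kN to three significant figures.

I = πd⁴/64 = π×155⁴/64 = 2.833×10^7 mm⁴
I = 2.833×10^7 mm⁴ = 2.833×10^-5 m⁴
Effective length L_e = K·L = 2 × 0.915 = 1.830 m
P_cr = π²EI / L_e² = π² × 162×10⁹ × 2.833×10^-5 / 1.830² = 1.353×10^7 N

P_cr ≈ 13500 kN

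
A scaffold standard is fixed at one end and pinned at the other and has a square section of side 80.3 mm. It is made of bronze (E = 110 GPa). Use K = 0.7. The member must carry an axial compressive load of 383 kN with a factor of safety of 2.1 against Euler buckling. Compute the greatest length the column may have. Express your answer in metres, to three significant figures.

I = a⁴/12 = 80.3⁴/12 = 3.465×10^6 mm⁴
I = 3.465×10^-6 m⁴
Required critical load P_cr = n·P = 2.1 × 383 = 804.3 kN = 8.043×10^5 N
From P_cr = π²EI/(K·L)²:  L = (1/K)·√(π²EI/P_cr) = (1/0.7)·√(π²×1.10×10^11×3.465×10^-6/8.043×10^5)
L = 3.09 m

L_max ≈ 3.09 m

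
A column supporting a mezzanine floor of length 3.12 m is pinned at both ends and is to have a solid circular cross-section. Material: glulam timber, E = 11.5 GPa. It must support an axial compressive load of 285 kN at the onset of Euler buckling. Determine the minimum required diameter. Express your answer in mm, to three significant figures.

d ≈ 149 mm

L_e = K·L = 1 × 3.12 = 3.120 m
Required I = P_cr·L_e²/(π²E) = 2.850×10^5 × 3.120² / (π² × 1.15×10^10) = 2.444×10^-5 m⁴
I_req = 2.444×10^7 mm⁴
Solid circle: I = πd⁴/64  ⇒  d = (64I/π)^(1/4) = (64×2.444×10^7/π)^(1/4) = 149 mm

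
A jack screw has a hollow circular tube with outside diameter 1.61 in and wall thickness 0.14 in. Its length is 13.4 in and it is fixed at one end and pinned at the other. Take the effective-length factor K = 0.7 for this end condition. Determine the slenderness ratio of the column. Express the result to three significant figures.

λ ≈ 18.0

Inner diameter d_i = 1.61 − 2×0.14 = 1.330 in
I = π(d_o⁴ − d_i⁴)/64 = π(1.61⁴ − 1.330⁴)/64 = 0.1762 in⁴
A = 0.6465 in²;  r_min = √(I/A) = √(0.1762/0.6465) = 0.5221 in
L_e = K·L = 0.7 × 13.4 = 9.380 in
λ = L_e / r_min = 9.3800 / 0.5221 = 18.0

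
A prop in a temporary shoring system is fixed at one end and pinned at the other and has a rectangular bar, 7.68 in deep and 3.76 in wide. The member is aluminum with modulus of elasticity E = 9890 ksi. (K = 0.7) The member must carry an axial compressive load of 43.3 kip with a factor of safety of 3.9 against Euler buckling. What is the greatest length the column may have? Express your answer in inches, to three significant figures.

L_max ≈ 200 in

Buckling occurs about the weak axis: I_min = h·b³/12 with b = 3.76 in (the shorter side).
I_min = 7.68×3.76³/12 = 34.02 in⁴
Required critical load P_cr = n·P = 3.9 × 43.3 = 168.9 kip = 1.689×10^5 lb
From P_cr = π²EI/(K·L)²:  L = (1/K)·√(π²EI/P_cr) = (1/0.7)·√(π²×9.89×10^6×34.02/1.689×10^5)
L = 200 in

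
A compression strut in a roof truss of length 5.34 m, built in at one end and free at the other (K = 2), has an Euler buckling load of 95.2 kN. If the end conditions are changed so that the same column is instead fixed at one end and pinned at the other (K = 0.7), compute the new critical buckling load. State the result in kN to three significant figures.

P_cr ∝ 1/K², so P_cr,new = P_cr,old × (K_old/K_new)² = 95.2 × (2/0.7)²
= 95.2 × 8.163 = 777 kN

P_cr ≈ 777 kN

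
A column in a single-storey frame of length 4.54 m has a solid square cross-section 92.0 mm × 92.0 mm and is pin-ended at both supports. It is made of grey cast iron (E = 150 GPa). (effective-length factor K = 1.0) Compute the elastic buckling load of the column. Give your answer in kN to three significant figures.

I = a⁴/12 = 92.0⁴/12 = 5.970×10^6 mm⁴
I = 5.970×10^6 mm⁴ = 5.970×10^-6 m⁴
Effective length L_e = K·L = 1 × 4.54 = 4.540 m
P_cr = π²EI / L_e² = π² × 150×10⁹ × 5.970×10^-6 / 4.540² = 4.288×10^5 N

P_cr ≈ 429 kN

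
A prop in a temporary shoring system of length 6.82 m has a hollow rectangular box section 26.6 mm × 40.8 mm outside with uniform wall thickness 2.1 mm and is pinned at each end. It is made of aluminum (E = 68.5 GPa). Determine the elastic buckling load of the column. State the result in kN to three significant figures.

Inner dimensions: h_i = 40.8 − 2×2.1 = 36.60 mm, b_i = 26.6 − 2×2.1 = 22.40 mm
Weak-axis I_min = (h_o·b_o³ − h_i·b_i³)/12 with b_o = 26.6, b_i = 22.40 mm (shorter outer/inner sides).
I_min = (40.8×26.6³ − 36.60×22.40³)/12 = 2.971×10^4 mm⁴
I = 2.971×10^4 mm⁴ = 2.971×10^-8 m⁴
Effective length L_e = K·L = 1 × 6.82 = 6.820 m
P_cr = π²EI / L_e² = π² × 68.5×10⁹ × 2.971×10^-8 / 6.820² = 431.9 N

P_cr ≈ 0.432 kN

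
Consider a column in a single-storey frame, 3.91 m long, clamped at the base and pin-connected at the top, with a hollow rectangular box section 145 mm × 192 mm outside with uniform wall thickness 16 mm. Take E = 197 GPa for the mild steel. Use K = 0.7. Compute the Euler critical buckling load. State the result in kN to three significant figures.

P_cr ≈ 7670 kN

Inner dimensions: h_i = 192 − 2×16 = 160.0 mm, b_i = 145 − 2×16 = 113.0 mm
Weak-axis I_min = (h_o·b_o³ − h_i·b_i³)/12 with b_o = 145, b_i = 113.0 mm (shorter outer/inner sides).
I_min = (192×145³ − 160.0×113.0³)/12 = 2.954×10^7 mm⁴
I = 2.954×10^7 mm⁴ = 2.954×10^-5 m⁴
Effective length L_e = K·L = 0.7 × 3.91 = 2.737 m
P_cr = π²EI / L_e² = π² × 197×10⁹ × 2.954×10^-5 / 2.737² = 7.667×10^6 N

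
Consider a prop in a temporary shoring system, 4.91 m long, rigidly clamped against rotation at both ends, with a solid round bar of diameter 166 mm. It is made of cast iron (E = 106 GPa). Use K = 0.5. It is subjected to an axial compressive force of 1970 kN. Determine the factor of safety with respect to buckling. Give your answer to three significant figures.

n ≈ 3.28

I = πd⁴/64 = π×166⁴/64 = 3.727×10^7 mm⁴
I = 3.727×10^7 mm⁴ = 3.727×10^-5 m⁴
Effective length L_e = K·L = 0.5 × 4.91 = 2.455 m
P_cr = π²EI / L_e² = π² × 106×10⁹ × 3.727×10^-5 / 2.455² = 6.470×10^6 N
Factor of safety n = P_cr / P = 6470.0 / 1970 = 3.28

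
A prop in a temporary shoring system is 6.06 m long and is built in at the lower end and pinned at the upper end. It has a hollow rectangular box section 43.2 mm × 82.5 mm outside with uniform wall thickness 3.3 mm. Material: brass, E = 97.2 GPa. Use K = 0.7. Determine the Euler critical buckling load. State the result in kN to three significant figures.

P_cr ≈ 13.0 kN

Inner dimensions: h_i = 82.5 − 2×3.3 = 75.90 mm, b_i = 43.2 − 2×3.3 = 36.60 mm
Weak-axis I_min = (h_o·b_o³ − h_i·b_i³)/12 with b_o = 43.2, b_i = 36.60 mm (shorter outer/inner sides).
I_min = (82.5×43.2³ − 75.90×36.60³)/12 = 2.442×10^5 mm⁴
I = 2.442×10^5 mm⁴ = 2.442×10^-7 m⁴
Effective length L_e = K·L = 0.7 × 6.06 = 4.242 m
P_cr = π²EI / L_e² = π² × 97.2×10⁹ × 2.442×10^-7 / 4.242² = 1.302×10^4 N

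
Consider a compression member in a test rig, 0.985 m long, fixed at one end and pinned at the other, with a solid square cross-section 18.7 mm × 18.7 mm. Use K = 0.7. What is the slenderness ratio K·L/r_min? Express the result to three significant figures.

For a square r = a/√12 = 18.7/√12 = 5.398 mm
L_e = K·L = 0.7 × 0.985 m = 0.6895 m = 689.50 mm
λ = L_e / r_min = 689.50 / 5.398 = 128

λ ≈ 128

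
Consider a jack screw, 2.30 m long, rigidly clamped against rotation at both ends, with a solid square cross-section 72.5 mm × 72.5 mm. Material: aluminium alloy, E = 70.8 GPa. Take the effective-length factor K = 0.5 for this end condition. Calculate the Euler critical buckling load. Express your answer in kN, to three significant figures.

P_cr ≈ 1220 kN

I = a⁴/12 = 72.5⁴/12 = 2.302×10^6 mm⁴
I = 2.302×10^6 mm⁴ = 2.302×10^-6 m⁴
Effective length L_e = K·L = 0.5 × 2.30 = 1.150 m
P_cr = π²EI / L_e² = π² × 70.8×10⁹ × 2.302×10^-6 / 1.150² = 1.216×10^6 N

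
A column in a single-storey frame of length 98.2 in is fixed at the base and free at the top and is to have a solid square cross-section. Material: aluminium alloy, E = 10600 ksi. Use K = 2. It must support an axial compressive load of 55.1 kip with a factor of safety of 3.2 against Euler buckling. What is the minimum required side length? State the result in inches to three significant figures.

a ≈ 5.28 in

Required P_cr = n·P = 3.2 × 55.1 = 176.3 kip
L_e = K·L = 2 × 98.2 = 196.4 in
Required I = P_cr·L_e²/(π²E) = 1.763×10^5 × 196.4² / (π² × 1.06×10^7) = 65.01 in⁴
Solid square: I = a⁴/12  ⇒  a = (12I)^(1/4) = (12×65.01)^(1/4) = 5.28 in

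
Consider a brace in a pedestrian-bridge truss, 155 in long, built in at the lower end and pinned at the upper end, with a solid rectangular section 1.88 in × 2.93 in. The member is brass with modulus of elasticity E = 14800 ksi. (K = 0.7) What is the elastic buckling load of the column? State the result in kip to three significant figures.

Buckling occurs about the weak axis: I_min = h·b³/12 with b = 1.88 in (the shorter side).
I_min = 2.93×1.88³/12 = 1.622 in⁴
Effective length L_e = K·L = 0.7 × 155 = 108.5 in
P_cr = π²EI / L_e² = π² × 14800×10³ × 1.622 / 108.5² = 2.013×10^4 lb

P_cr ≈ 20.1 kip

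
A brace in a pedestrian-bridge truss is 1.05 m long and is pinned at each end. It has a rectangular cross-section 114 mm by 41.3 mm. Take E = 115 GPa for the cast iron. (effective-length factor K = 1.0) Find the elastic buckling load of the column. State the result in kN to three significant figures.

Buckling occurs about the weak axis: I_min = h·b³/12 with b = 41.3 mm (the shorter side).
I_min = 114×41.3³/12 = 6.692×10^5 mm⁴
I = 6.692×10^5 mm⁴ = 6.692×10^-7 m⁴
Effective length L_e = K·L = 1 × 1.05 = 1.050 m
P_cr = π²EI / L_e² = π² × 115×10⁹ × 6.692×10^-7 / 1.050² = 6.890×10^5 N

P_cr ≈ 689 kN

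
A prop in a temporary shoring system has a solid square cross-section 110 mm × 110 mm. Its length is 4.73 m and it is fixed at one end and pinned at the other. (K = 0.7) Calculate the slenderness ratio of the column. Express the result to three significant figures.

λ ≈ 104

I = a⁴/12 = 110⁴/12 = 1.220×10^7 mm⁴
A = 1.210×10^4 mm²;  r_min = √(I/A) = √(1.220×10^7/1.210×10^4) = 31.75 mm
L_e = K·L = 0.7 × 4.73 m = 3.311 m = 3311.0 mm
λ = L_e / r_min = 3311.0 / 31.75 = 104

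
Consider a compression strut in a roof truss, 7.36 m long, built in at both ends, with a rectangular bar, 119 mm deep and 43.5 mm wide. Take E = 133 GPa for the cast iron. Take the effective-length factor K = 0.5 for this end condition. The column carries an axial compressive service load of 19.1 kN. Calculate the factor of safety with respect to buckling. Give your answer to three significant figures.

Buckling occurs about the weak axis: I_min = h·b³/12 with b = 43.5 mm (the shorter side).
I_min = 119×43.5³/12 = 8.163×10^5 mm⁴
I = 8.163×10^5 mm⁴ = 8.163×10^-7 m⁴
Effective length L_e = K·L = 0.5 × 7.36 = 3.680 m
P_cr = π²EI / L_e² = π² × 133×10⁹ × 8.163×10^-7 / 3.680² = 7.912×10^4 N
Factor of safety n = P_cr / P = 79.121 / 19.1 = 4.14

n ≈ 4.14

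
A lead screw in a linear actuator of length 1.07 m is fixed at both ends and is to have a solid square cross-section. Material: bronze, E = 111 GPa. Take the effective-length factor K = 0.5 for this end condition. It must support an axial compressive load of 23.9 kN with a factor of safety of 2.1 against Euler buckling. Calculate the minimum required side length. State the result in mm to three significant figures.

a ≈ 19.9 mm

Required P_cr = n·P = 2.1 × 23.9 = 50.19 kN
L_e = K·L = 0.5 × 1.07 = 0.5350 m
Required I = P_cr·L_e²/(π²E) = 5.019×10^4 × 0.5350² / (π² × 1.11×10^11) = 1.311×10^-8 m⁴
I_req = 1.311×10^4 mm⁴
Solid square: I = a⁴/12  ⇒  a = (12I)^(1/4) = (12×1.311×10^4)^(1/4) = 19.9 mm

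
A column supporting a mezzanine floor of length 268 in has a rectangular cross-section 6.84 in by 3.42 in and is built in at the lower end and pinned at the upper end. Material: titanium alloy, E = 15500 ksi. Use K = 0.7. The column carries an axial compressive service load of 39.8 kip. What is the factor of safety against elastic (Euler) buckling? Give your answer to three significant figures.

Buckling occurs about the weak axis: I_min = h·b³/12 with b = 3.42 in (the shorter side).
I_min = 6.84×3.42³/12 = 22.80 in⁴
Effective length L_e = K·L = 0.7 × 268 = 187.6 in
P_cr = π²EI / L_e² = π² × 15500×10³ × 22.80 / 187.6² = 9.911×10^4 lb
Factor of safety n = P_cr / P = 99.110 / 39.8 = 2.49

n ≈ 2.49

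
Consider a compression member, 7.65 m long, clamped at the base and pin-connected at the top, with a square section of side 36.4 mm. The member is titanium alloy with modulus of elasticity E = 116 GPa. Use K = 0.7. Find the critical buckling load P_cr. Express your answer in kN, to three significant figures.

I = a⁴/12 = 36.4⁴/12 = 1.463×10^5 mm⁴
I = 1.463×10^5 mm⁴ = 1.463×10^-7 m⁴
Effective length L_e = K·L = 0.7 × 7.65 = 5.355 m
P_cr = π²EI / L_e² = π² × 116×10⁹ × 1.463×10^-7 / 5.355² = 5.841×10^3 N

P_cr ≈ 5.84 kN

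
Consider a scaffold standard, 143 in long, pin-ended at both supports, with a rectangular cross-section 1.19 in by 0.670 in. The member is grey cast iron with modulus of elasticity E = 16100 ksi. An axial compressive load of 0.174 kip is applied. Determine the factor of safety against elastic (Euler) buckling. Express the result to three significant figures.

Buckling occurs about the weak axis: I_min = h·b³/12 with b = 0.670 in (the shorter side).
I_min = 1.19×0.670³/12 = 2.983×10^-2 in⁴
Effective length L_e = K·L = 1 × 143 = 143.0 in
P_cr = π²EI / L_e² = π² × 16100×10³ × 2.983×10^-2 / 143.0² = 231.8 lb
Factor of safety n = P_cr / P = 0.23176 / 0.174 = 1.33

n ≈ 1.33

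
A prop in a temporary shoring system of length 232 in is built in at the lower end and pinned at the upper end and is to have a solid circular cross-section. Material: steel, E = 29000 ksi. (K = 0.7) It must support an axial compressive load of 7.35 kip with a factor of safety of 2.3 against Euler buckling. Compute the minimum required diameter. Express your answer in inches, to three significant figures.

Required P_cr = n·P = 2.3 × 7.35 = 16.90 kip
L_e = K·L = 0.7 × 232 = 162.4 in
Required I = P_cr·L_e²/(π²E) = 1.690×10^4 × 162.4² / (π² × 2.90×10^7) = 1.558 in⁴
Solid circle: I = πd⁴/64  ⇒  d = (64I/π)^(1/4) = (64×1.558/π)^(1/4) = 2.37 in

d ≈ 2.37 in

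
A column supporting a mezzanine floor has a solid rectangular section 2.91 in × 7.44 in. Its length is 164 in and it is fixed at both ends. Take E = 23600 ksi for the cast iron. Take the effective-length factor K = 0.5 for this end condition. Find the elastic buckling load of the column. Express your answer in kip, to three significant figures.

Buckling occurs about the weak axis: I_min = h·b³/12 with b = 2.91 in (the shorter side).
I_min = 7.44×2.91³/12 = 15.28 in⁴
Effective length L_e = K·L = 0.5 × 164 = 82.00 in
P_cr = π²EI / L_e² = π² × 23600×10³ × 15.28 / 82.00² = 5.292×10^5 lb

P_cr ≈ 529 kip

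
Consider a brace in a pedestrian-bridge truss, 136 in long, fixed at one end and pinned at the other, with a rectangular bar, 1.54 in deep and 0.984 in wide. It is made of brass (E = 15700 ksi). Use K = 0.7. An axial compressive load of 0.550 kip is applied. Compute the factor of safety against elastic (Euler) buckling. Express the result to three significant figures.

n ≈ 3.80

Buckling occurs about the weak axis: I_min = h·b³/12 with b = 0.984 in (the shorter side).
I_min = 1.54×0.984³/12 = 0.1223 in⁴
Effective length L_e = K·L = 0.7 × 136 = 95.20 in
P_cr = π²EI / L_e² = π² × 15700×10³ × 0.1223 / 95.20² = 2.091×10^3 lb
Factor of safety n = P_cr / P = 2.0905 / 0.550 = 3.80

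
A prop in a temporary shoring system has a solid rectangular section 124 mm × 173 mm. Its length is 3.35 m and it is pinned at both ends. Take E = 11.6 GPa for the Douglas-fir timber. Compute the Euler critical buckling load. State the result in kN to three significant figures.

P_cr ≈ 280 kN

Buckling occurs about the weak axis: I_min = h·b³/12 with b = 124 mm (the shorter side).
I_min = 173×124³/12 = 2.749×10^7 mm⁴
I = 2.749×10^7 mm⁴ = 2.749×10^-5 m⁴
Effective length L_e = K·L = 1 × 3.35 = 3.350 m
P_cr = π²EI / L_e² = π² × 11.6×10⁹ × 2.749×10^-5 / 3.350² = 2.804×10^5 N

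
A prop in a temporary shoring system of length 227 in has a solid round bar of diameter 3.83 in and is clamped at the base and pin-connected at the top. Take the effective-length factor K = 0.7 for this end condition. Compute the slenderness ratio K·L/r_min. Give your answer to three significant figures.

λ ≈ 166

For a solid circle r = d/4 = 3.83/4 = 0.9575 in
L_e = K·L = 0.7 × 227 = 158.9 in
λ = L_e / r_min = 158.90 / 0.9575 = 166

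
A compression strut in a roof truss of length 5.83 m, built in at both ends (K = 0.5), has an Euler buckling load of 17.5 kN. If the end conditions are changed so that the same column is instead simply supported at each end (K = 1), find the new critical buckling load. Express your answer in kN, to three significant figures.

P_cr ≈ 4.38 kN

P_cr ∝ 1/K², so P_cr,new = P_cr,old × (K_old/K_new)² = 17.5 × (0.5/1)²
= 17.5 × 0.2500 = 4.38 kN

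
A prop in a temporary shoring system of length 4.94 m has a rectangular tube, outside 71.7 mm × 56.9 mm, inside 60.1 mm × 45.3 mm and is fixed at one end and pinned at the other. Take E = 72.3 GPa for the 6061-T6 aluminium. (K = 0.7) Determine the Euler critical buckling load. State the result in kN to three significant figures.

P_cr ≈ 37.9 kN

Weak-axis I_min = (h_o·b_o³ − h_i·b_i³)/12 with b_o = 56.9, b_i = 45.30 mm (shorter outer/inner sides).
I_min = (71.7×56.9³ − 60.10×45.30³)/12 = 6.351×10^5 mm⁴
I = 6.351×10^5 mm⁴ = 6.351×10^-7 m⁴
Effective length L_e = K·L = 0.7 × 4.94 = 3.458 m
P_cr = π²EI / L_e² = π² × 72.3×10⁹ × 6.351×10^-7 / 3.458² = 3.790×10^4 N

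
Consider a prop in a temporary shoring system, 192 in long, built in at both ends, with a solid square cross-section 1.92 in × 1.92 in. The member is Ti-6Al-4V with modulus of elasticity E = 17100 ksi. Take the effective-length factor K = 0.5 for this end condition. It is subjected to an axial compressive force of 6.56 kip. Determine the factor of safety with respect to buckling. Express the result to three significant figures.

n ≈ 3.16

I = a⁴/12 = 1.92⁴/12 = 1.132 in⁴
Effective length L_e = K·L = 0.5 × 192 = 96.00 in
P_cr = π²EI / L_e² = π² × 17100×10³ × 1.132 / 96.00² = 2.074×10^4 lb
Factor of safety n = P_cr / P = 20.738 / 6.56 = 3.16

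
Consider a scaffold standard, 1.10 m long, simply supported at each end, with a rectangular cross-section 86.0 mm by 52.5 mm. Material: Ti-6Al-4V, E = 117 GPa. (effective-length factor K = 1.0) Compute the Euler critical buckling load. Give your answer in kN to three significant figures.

Buckling occurs about the weak axis: I_min = h·b³/12 with b = 52.5 mm (the shorter side).
I_min = 86.0×52.5³/12 = 1.037×10^6 mm⁴
I = 1.037×10^6 mm⁴ = 1.037×10^-6 m⁴
Effective length L_e = K·L = 1 × 1.10 = 1.100 m
P_cr = π²EI / L_e² = π² × 117×10⁹ × 1.037×10^-6 / 1.100² = 9.897×10^5 N

P_cr ≈ 990 kN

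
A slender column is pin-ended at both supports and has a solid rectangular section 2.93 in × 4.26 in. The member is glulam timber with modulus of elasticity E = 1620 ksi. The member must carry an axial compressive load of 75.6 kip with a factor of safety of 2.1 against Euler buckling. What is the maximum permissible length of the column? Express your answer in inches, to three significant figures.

Buckling occurs about the weak axis: I_min = h·b³/12 with b = 2.93 in (the shorter side).
I_min = 4.26×2.93³/12 = 8.930 in⁴
Required critical load P_cr = n·P = 2.1 × 75.6 = 158.8 kip = 1.588×10^5 lb
From P_cr = π²EI/(K·L)²:  L = (1/K)·√(π²EI/P_cr) = (1/1)·√(π²×1.62×10^6×8.930/1.588×10^5)
L = 30.0 in

L_max ≈ 30.0 in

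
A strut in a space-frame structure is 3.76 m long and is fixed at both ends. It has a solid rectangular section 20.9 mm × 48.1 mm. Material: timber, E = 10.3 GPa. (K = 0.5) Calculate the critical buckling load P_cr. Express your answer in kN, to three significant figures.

P_cr ≈ 1.05 kN

Buckling occurs about the weak axis: I_min = h·b³/12 with b = 20.9 mm (the shorter side).
I_min = 48.1×20.9³/12 = 3.659×10^4 mm⁴
I = 3.659×10^4 mm⁴ = 3.659×10^-8 m⁴
Effective length L_e = K·L = 0.5 × 3.76 = 1.880 m
P_cr = π²EI / L_e² = π² × 10.3×10⁹ × 3.659×10^-8 / 1.880² = 1.053×10^3 N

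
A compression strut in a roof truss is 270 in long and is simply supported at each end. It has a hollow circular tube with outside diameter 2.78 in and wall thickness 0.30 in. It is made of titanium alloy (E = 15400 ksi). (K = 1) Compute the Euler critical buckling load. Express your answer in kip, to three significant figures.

Inner diameter d_i = 2.78 − 2×0.30 = 2.180 in
I = π(d_o⁴ − d_i⁴)/64 = π(2.78⁴ − 2.180⁴)/64 = 1.823 in⁴
Effective length L_e = K·L = 1 × 270 = 270.0 in
P_cr = π²EI / L_e² = π² × 15400×10³ × 1.823 / 270.0² = 3.801×10^3 lb

P_cr ≈ 3.80 kip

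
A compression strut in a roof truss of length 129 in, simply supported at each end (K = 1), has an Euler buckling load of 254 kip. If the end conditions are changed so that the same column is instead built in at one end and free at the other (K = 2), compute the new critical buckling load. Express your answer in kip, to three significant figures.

P_cr ≈ 63.5 kip

P_cr ∝ 1/K², so P_cr,new = P_cr,old × (K_old/K_new)² = 254 × (1/2)²
= 254 × 0.2500 = 63.5 kip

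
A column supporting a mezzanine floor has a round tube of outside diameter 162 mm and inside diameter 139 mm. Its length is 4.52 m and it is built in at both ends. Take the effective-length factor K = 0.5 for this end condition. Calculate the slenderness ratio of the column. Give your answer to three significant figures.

λ ≈ 42.3

d_o = 162 mm, d_i = 139 mm
I = π(d_o⁴ − d_i⁴)/64 = π(162⁴ − 139.0⁴)/64 = 1.548×10^7 mm⁴
A = 5.437×10^3 mm²;  r_min = √(I/A) = √(1.548×10^7/5.437×10^3) = 53.36 mm
L_e = K·L = 0.5 × 4.52 m = 2.260 m = 2260.0 mm
λ = L_e / r_min = 2260.0 / 53.36 = 42.3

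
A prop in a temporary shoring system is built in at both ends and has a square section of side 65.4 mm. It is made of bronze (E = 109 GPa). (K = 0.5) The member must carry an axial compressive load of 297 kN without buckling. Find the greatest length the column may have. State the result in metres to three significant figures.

I = a⁴/12 = 65.4⁴/12 = 1.525×10^6 mm⁴
I = 1.525×10^-6 m⁴
At the buckling limit P_cr = P = 2.970×10^5 N
From P_cr = π²EI/(K·L)²:  L = (1/K)·√(π²EI/P_cr) = (1/0.5)·√(π²×1.09×10^11×1.525×10^-6/2.970×10^5)
L = 4.70 m

L_max ≈ 4.70 m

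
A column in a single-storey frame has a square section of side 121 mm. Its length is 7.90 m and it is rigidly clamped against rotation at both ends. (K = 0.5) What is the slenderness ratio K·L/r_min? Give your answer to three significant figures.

For a square r = a/√12 = 121/√12 = 34.93 mm
L_e = K·L = 0.5 × 7.90 m = 3.950 m = 3950.0 mm
λ = L_e / r_min = 3950.0 / 34.93 = 113

λ ≈ 113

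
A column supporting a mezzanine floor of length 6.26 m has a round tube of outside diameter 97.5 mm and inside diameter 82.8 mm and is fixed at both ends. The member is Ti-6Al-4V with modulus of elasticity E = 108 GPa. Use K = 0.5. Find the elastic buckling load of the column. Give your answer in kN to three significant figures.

P_cr ≈ 232 kN

d_o = 97.5 mm, d_i = 82.8 mm
I = π(d_o⁴ − d_i⁴)/64 = π(97.5⁴ − 82.80⁴)/64 = 2.129×10^6 mm⁴
I = 2.129×10^6 mm⁴ = 2.129×10^-6 m⁴
Effective length L_e = K·L = 0.5 × 6.26 = 3.130 m
P_cr = π²EI / L_e² = π² × 108×10⁹ × 2.129×10^-6 / 3.130² = 2.316×10^5 N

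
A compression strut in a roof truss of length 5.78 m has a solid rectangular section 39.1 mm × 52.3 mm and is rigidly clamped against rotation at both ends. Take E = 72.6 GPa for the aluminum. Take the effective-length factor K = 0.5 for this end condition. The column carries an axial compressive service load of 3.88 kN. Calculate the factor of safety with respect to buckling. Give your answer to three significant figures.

Buckling occurs about the weak axis: I_min = h·b³/12 with b = 39.1 mm (the shorter side).
I_min = 52.3×39.1³/12 = 2.605×10^5 mm⁴
I = 2.605×10^5 mm⁴ = 2.605×10^-7 m⁴
Effective length L_e = K·L = 0.5 × 5.78 = 2.890 m
P_cr = π²EI / L_e² = π² × 72.6×10⁹ × 2.605×10^-7 / 2.890² = 2.235×10^4 N
Factor of safety n = P_cr / P = 22.351 / 3.88 = 5.76

n ≈ 5.76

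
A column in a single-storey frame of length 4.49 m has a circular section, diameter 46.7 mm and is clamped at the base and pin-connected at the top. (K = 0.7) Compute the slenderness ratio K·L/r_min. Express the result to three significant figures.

λ ≈ 269

For a solid circle r = d/4 = 46.7/4 = 11.68 mm
L_e = K·L = 0.7 × 4.49 m = 3.143 m = 3143.0 mm
λ = L_e / r_min = 3143.0 / 11.68 = 269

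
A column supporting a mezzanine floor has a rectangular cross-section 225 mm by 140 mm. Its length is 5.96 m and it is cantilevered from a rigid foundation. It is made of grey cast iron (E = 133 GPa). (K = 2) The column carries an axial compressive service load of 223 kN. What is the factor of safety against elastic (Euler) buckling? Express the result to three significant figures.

Buckling occurs about the weak axis: I_min = h·b³/12 with b = 140 mm (the shorter side).
I_min = 225×140³/12 = 5.145×10^7 mm⁴
I = 5.145×10^7 mm⁴ = 5.145×10^-5 m⁴
Effective length L_e = K·L = 2 × 5.96 = 11.92 m
P_cr = π²EI / L_e² = π² × 133×10⁹ × 5.145×10^-5 / 11.92² = 4.753×10^5 N
Factor of safety n = P_cr / P = 475.32 / 223 = 2.13

n ≈ 2.13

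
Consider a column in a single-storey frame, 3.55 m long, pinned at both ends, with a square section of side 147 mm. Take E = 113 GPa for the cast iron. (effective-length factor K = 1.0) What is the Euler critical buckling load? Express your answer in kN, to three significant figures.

I = a⁴/12 = 147⁴/12 = 3.891×10^7 mm⁴
I = 3.891×10^7 mm⁴ = 3.891×10^-5 m⁴
Effective length L_e = K·L = 1 × 3.55 = 3.550 m
P_cr = π²EI / L_e² = π² × 113×10⁹ × 3.891×10^-5 / 3.550² = 3.444×10^6 N

P_cr ≈ 3440 kN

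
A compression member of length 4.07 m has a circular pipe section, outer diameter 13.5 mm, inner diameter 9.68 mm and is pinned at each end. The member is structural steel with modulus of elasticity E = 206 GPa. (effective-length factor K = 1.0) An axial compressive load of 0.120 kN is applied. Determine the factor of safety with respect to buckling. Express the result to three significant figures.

n ≈ 1.23

d_o = 13.5 mm, d_i = 9.68 mm
I = π(d_o⁴ − d_i⁴)/64 = π(13.5⁴ − 9.680⁴)/64 = 1.199×10^3 mm⁴
I = 1.199×10^3 mm⁴ = 1.199×10^-9 m⁴
Effective length L_e = K·L = 1 × 4.07 = 4.070 m
P_cr = π²EI / L_e² = π² × 206×10⁹ × 1.199×10^-9 / 4.070² = 147.2 N
Factor of safety n = P_cr / P = 0.14722 / 0.120 = 1.23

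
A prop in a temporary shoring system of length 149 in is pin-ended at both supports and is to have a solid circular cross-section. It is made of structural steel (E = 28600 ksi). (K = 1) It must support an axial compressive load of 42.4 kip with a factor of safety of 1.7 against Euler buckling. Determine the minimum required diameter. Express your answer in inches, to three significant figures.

Required P_cr = n·P = 1.7 × 42.4 = 72.08 kip
L_e = K·L = 1 × 149 = 149.0 in
Required I = P_cr·L_e²/(π²E) = 7.208×10^4 × 149.0² / (π² × 2.86×10^7) = 5.669 in⁴
Solid circle: I = πd⁴/64  ⇒  d = (64I/π)^(1/4) = (64×5.669/π)^(1/4) = 3.28 in

d ≈ 3.28 in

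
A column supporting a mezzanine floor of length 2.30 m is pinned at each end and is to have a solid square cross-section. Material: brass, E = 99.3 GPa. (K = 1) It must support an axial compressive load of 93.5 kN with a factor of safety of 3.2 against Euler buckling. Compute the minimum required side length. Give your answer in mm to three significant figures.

a ≈ 66.3 mm

Required P_cr = n·P = 3.2 × 93.5 = 299.2 kN
L_e = K·L = 1 × 2.30 = 2.300 m
Required I = P_cr·L_e²/(π²E) = 2.992×10^5 × 2.300² / (π² × 9.93×10^10) = 1.615×10^-6 m⁴
I_req = 1.615×10^6 mm⁴
Solid square: I = a⁴/12  ⇒  a = (12I)^(1/4) = (12×1.615×10^6)^(1/4) = 66.3 mm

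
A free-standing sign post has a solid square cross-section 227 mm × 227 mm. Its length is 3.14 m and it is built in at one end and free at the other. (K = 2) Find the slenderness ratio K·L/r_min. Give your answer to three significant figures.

For a square r = a/√12 = 227/√12 = 65.53 mm
L_e = K·L = 2 × 3.14 m = 6.280 m = 6280.0 mm
λ = L_e / r_min = 6280.0 / 65.53 = 95.8

λ ≈ 95.8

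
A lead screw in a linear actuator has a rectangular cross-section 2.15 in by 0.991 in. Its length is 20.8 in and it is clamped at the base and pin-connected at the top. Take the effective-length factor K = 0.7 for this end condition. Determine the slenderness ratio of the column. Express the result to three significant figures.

λ ≈ 50.9

For a rectangle r_min = b/√12 = 0.991/√12 = 0.2861 in
L_e = K·L = 0.7 × 20.8 = 14.56 in
λ = L_e / r_min = 14.560 / 0.2861 = 50.9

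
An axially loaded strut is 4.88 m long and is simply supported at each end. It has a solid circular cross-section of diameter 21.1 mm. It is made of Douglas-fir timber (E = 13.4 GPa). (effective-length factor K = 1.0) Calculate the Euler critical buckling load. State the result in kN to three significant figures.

P_cr ≈ 0.0540 kN

I = πd⁴/64 = π×21.1⁴/64 = 9.730×10^3 mm⁴
I = 9.730×10^3 mm⁴ = 9.730×10^-9 m⁴
Effective length L_e = K·L = 1 × 4.88 = 4.880 m
P_cr = π²EI / L_e² = π² × 13.4×10⁹ × 9.730×10^-9 / 4.880² = 54.03 N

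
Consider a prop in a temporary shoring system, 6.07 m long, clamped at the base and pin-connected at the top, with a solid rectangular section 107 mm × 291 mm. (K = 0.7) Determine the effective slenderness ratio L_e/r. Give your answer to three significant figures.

For a rectangle r_min = b/√12 = 107/√12 = 30.89 mm
L_e = K·L = 0.7 × 6.07 m = 4.249 m = 4249.0 mm
λ = L_e / r_min = 4249.0 / 30.89 = 138

λ ≈ 138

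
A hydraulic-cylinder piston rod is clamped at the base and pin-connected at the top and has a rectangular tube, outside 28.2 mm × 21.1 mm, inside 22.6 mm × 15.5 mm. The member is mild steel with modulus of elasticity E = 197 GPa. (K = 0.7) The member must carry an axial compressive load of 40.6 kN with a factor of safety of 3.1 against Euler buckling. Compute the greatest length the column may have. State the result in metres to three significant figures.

Weak-axis I_min = (h_o·b_o³ − h_i·b_i³)/12 with b_o = 21.1, b_i = 15.50 mm (shorter outer/inner sides).
I_min = (28.2×21.1³ − 22.60×15.50³)/12 = 1.506×10^4 mm⁴
I = 1.506×10^-8 m⁴
Required critical load P_cr = n·P = 3.1 × 40.6 = 125.9 kN = 1.259×10^5 N
From P_cr = π²EI/(K·L)²:  L = (1/K)·√(π²EI/P_cr) = (1/0.7)·√(π²×1.97×10^11×1.506×10^-8/1.259×10^5)
L = 0.689 m

L_max ≈ 0.689 m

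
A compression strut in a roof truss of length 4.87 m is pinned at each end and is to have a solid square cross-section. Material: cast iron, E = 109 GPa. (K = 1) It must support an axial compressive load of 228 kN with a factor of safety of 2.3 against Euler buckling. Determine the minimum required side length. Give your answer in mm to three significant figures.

Required P_cr = n·P = 2.3 × 228 = 524.4 kN
L_e = K·L = 1 × 4.87 = 4.870 m
Required I = P_cr·L_e²/(π²E) = 5.244×10^5 × 4.870² / (π² × 1.09×10^11) = 1.156×10^-5 m⁴
I_req = 1.156×10^7 mm⁴
Solid square: I = a⁴/12  ⇒  a = (12I)^(1/4) = (12×1.156×10^7)^(1/4) = 109 mm

a ≈ 109 mm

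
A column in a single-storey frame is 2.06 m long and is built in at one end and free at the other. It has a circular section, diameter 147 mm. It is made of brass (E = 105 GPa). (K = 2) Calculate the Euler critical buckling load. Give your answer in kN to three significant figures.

I = πd⁴/64 = π×147⁴/64 = 2.292×10^7 mm⁴
I = 2.292×10^7 mm⁴ = 2.292×10^-5 m⁴
Effective length L_e = K·L = 2 × 2.06 = 4.120 m
P_cr = π²EI / L_e² = π² × 105×10⁹ × 2.292×10^-5 / 4.120² = 1.399×10^6 N

P_cr ≈ 1400 kN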